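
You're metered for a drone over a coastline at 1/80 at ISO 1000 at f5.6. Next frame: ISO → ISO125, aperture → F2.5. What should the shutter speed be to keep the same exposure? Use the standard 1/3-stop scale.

1/50s

ISO: 1000 → 800 → 640 → 500 → 400 → 320 → 250 → 200 → 160 → 125 — 3 stops dropped (darker).
Aperture: f/5.6 → f/5 → f/4.5 → f/4 → f/3.5 → f/3.2 → f/2.8 → f/2.5 — 2 1/3 stops larger aperture (brighter).
Net change so far: 2/3 stop darker. Offset with the shutter speed: 1/80 → 1/60 → 1/50.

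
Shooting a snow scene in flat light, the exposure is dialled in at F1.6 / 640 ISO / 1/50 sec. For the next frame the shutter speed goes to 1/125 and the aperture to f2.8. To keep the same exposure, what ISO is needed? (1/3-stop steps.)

ISO 5000

Shutter speed: 1/50 → 1/60 → 1/80 → 1/100 → 1/125 — 1 1/3 stops faster (darker).
Aperture: f/1.6 → f/1.8 → f/2 → f/2.2 → f/2.5 → f/2.8 — 1 2/3 stops stopped down (darker).
Net change so far: 3 stops darker. Offset with the ISO: 640 → 800 → 1000 → 1250 → 1600 → 2000 → 2500 → 3200 → 4000 → 5000.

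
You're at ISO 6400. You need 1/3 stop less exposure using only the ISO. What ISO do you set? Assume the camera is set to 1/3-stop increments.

ISO 5000

ISO: 6400 → 5000 — 1/3 stop lower (darker).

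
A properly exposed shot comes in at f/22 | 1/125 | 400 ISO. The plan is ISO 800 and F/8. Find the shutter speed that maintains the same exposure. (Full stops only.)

ISO: 400 → 800 — 1 stop raised (brighter).
Aperture: f/22 → f/16 → f/11 → f/8 — 3 stops larger aperture (brighter).
Net change so far: 4 stops brighter. Offset with the shutter speed: 1/125 → 1/250 → 1/500 → 1/1000 → 1/2000.

1/2000s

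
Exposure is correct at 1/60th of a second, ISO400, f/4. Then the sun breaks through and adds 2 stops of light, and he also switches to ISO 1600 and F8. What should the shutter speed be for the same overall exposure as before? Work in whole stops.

1/250s

Scene light: 2 stops brighter.
ISO: 400 → 800 → 1600 — 2 stops higher (brighter).
Aperture: f/4 → f/5.6 → f/8 — 2 stops stopped down (darker).
Net so far: 2 stops brighter. Shutter speed: 1/60 → 1/125 → 1/250.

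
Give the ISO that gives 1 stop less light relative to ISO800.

ISO: 800 → 400 — 1 stop lower (darker).

ISO 400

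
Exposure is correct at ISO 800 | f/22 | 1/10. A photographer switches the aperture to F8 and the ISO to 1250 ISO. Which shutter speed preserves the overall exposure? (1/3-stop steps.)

1/125s

Aperture: f/22 → f/20 → f/18 → f/16 → f/14 → f/13 → f/11 → f/10 → f/9 → f/8 — 3 stops larger aperture (brighter).
ISO: 800 → 1000 → 1250 — 2/3 stop higher (brighter).
Net change so far: 3 2/3 stops brighter. Offset with the shutter speed: 1/10 → 1/13 → 1/15 → 1/20 → 1/25 → 1/30 → 1/40 → 1/50 → 1/60 → 1/80 → 1/100 → 1/125.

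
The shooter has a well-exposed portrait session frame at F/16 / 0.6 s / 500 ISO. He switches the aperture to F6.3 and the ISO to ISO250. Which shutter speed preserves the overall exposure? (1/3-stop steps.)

1/5s

Aperture: f/16 → f/14 → f/13 → f/11 → f/10 → f/9 → f/8 → f/7.1 → f/6.3 — 2 2/3 stops wider (brighter).
ISO: 500 → 400 → 320 → 250 — 1 stop lower (darker).
Net change so far: 1 2/3 stops brighter. Offset with the shutter speed: 0.6 → 0.5 → 0.4 → 0.3 → 1/4 → 1/5.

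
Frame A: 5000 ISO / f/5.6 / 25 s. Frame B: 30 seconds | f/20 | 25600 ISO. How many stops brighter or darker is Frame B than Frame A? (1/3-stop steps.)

Aperture: f/5.6 → f/6.3 → f/7.1 → f/8 → f/9 → f/10 → f/11 → f/13 → f/14 → f/16 → f/18 → f/20 — 3 2/3 stops narrower (darker).
Shutter speed: 25 → 30 — 1/3 stop slower (brighter).
ISO: 5000 → 6400 → 8000 → 10000 → 12800 → 16000 → 20000 → 25600 — 2 1/3 stops raised (brighter).
Net: −3 2/3 +1/3 +2 1/3 = −1 stop.

1 stop darker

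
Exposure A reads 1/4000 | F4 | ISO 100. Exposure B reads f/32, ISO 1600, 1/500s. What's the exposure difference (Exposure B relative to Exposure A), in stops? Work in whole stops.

Aperture: f/4 → f/5.6 → f/8 → f/11 → f/16 → f/22 → f/32 — 6 stops smaller aperture (darker).
Shutter speed: 1/4000 → 1/2000 → 1/1000 → 1/500 — 3 stops slower (brighter).
ISO: 100 → 200 → 400 → 800 → 1600 — 4 stops higher (brighter).
Net: −6 +3 +4 = +1 stop.

1 stop brighter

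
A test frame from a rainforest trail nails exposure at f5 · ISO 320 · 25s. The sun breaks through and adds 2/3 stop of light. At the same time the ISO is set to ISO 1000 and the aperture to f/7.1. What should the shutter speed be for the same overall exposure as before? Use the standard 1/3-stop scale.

Scene light: 2/3 stop brighter.
ISO: 320 → 400 → 500 → 640 → 800 → 1000 — 1 2/3 stops higher (brighter).
Aperture: f/5 → f/5.6 → f/6.3 → f/7.1 — 1 stop narrower (darker).
Net so far: 1 1/3 stops brighter. Shutter speed: 25 → 20 → 15 → 13 → 10.

10 s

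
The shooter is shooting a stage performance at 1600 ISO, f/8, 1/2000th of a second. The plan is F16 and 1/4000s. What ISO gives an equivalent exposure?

Aperture: f/8 → f/11 → f/16 — 2 stops stopped down (darker).
Shutter speed: 1/2000 → 1/4000 — 1 stop shorter (darker).
Net change so far: 3 stops darker. Offset with the ISO: 1600 → 3200 → 6400 → 12800.

ISO 12800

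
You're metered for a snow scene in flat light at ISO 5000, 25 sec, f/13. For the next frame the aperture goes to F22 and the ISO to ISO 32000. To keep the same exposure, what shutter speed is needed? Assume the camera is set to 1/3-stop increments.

13 s

Aperture: f/13 → f/14 → f/16 → f/18 → f/20 → f/22 — 1 2/3 stops smaller aperture (darker).
ISO: 5000 → 6400 → 8000 → 10000 → 12800 → 16000 → 20000 → 25600 → 32000 — 2 2/3 stops raised (brighter).
Net change so far: 1 stop brighter. Offset with the shutter speed: 25 → 20 → 15 → 13.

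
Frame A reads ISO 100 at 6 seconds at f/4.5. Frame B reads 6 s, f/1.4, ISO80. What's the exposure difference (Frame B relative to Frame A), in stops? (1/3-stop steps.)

Aperture: f/4.5 → f/4 → f/3.5 → f/3.2 → f/2.8 → f/2.5 → f/2.2 → f/2 → f/1.8 → f/1.6 → f/1.4 — 3 1/3 stops wider (brighter).
Shutter speed: unchanged.
ISO: 100 → 80 — 1/3 stop lower (darker).
Net: +3 1/3 −1/3 = +3 stops.

3 stops brighter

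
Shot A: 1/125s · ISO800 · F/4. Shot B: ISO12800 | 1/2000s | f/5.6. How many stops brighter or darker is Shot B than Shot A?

Aperture: f/4 → f/5.6 — 1 stop stopped down (darker).
Shutter speed: 1/125 → 1/250 → 1/500 → 1/1000 → 1/2000 — 4 stops shorter (darker).
ISO: 800 → 1600 → 3200 → 6400 → 12800 — 4 stops higher (brighter).
Net: −1 −4 +4 = −1 stop.

1 stop darker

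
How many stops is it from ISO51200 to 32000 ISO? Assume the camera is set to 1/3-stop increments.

51200 → 40000 → 32000 — count the steps: 2 third-stops = 2/3 stop.

2/3 stop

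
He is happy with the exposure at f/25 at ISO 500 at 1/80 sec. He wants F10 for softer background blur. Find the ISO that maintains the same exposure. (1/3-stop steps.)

Aperture: f/25 → f/22 → f/20 → f/18 → f/16 → f/14 → f/13 → f/11 → f/10 — 2 2/3 stops wider (brighter).
Need 2 2/3 stops darker from the ISO: 500 → 400 → 320 → 250 → 200 → 160 → 125 → 100 → 80.

ISO 80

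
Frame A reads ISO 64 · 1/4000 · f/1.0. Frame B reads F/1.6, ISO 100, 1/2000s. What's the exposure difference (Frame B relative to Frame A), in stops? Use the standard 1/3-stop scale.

Aperture: f/1.0 → f/1.1 → f/1.2 → f/1.4 → f/1.6 — 1 1/3 stops narrower (darker).
Shutter speed: 1/4000 → 1/3200 → 1/2500 → 1/2000 — 1 stop longer (brighter).
ISO: 64 → 80 → 100 — 2/3 stop raised (brighter).
Net: −1 1/3 +1 +2/3 = +1/3 stops.

1/3 stop brighter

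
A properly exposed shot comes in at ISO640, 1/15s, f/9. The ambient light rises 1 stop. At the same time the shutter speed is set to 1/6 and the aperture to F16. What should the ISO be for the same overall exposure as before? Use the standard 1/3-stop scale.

Scene light: 1 stop brighter.
Shutter speed: 1/15 → 1/13 → 1/10 → 1/8 → 1/6 — 1 1/3 stops slower (brighter).
Aperture: f/9 → f/10 → f/11 → f/13 → f/14 → f/16 — 1 2/3 stops narrower (darker).
Net so far: 2/3 stop brighter. ISO: 640 → 500 → 400.

ISO 400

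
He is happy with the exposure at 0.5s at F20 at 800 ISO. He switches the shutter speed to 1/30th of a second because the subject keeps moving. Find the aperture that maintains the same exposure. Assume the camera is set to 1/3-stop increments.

f/5

Shutter speed: 0.5 → 0.4 → 0.3 → 1/4 → 1/5 → 1/6 → 1/8 → 1/10 → 1/13 → 1/15 → 1/20 → 1/25 → 1/30 — 4 stops faster (darker).
Need 4 stops brighter from the aperture: f/20 → f/18 → f/16 → f/14 → f/13 → f/11 → f/10 → f/9 → f/8 → f/7.1 → f/6.3 → f/5.6 → f/5.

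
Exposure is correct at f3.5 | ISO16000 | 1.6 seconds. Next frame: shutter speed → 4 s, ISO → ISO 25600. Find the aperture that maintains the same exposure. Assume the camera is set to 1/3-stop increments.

f/7.1

Shutter speed: 1.6 → 2 → 2.5 → 3.2 → 4 — 1 1/3 stops slower (brighter).
ISO: 16000 → 20000 → 25600 — 2/3 stop raised (brighter).
Net change so far: 2 stops brighter. Offset with the aperture: f/3.5 → f/4 → f/4.5 → f/5 → f/5.6 → f/6.3 → f/7.1.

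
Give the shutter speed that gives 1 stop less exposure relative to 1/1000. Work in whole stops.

1/2000s

Shutter speed: 1/1000 → 1/2000 — 1 stop faster (darker).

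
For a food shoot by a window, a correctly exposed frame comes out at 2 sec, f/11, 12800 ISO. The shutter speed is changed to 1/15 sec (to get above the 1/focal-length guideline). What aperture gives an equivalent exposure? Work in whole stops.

Shutter speed: 2 → 1 → 1/2 → 1/4 → 1/8 → 1/15 — 5 stops shorter (darker).
Need 5 stops brighter from the aperture: f/11 → f/8 → f/5.6 → f/4 → f/2.8 → f/2.

f/2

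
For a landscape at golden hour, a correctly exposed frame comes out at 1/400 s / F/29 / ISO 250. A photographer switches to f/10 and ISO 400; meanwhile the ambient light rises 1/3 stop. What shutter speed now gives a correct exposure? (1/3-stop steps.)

1/6400s

Scene light: 1/3 stop brighter.
Aperture: f/29 → f/25 → f/22 → f/20 → f/18 → f/16 → f/14 → f/13 → f/11 → f/10 — 3 stops opened up (brighter).
ISO: 250 → 320 → 400 — 2/3 stop higher (brighter).
Net so far: 4 stops brighter. Shutter speed: 1/400 → 1/500 → 1/640 → 1/800 → 1/1000 → 1/1250 → 1/1600 → 1/2000 → 1/2500 → 1/3200 → 1/4000 → 1/5000 → 1/6400.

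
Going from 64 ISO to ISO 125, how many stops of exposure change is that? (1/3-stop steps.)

1 stop

64 → 80 → 100 → 125 — count the steps: 3 third-stops = 1 stop.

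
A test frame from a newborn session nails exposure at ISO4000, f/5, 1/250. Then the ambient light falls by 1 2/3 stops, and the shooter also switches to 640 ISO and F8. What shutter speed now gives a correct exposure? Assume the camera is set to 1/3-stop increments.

1/5s

Scene light: 1 2/3 stops darker.
ISO: 4000 → 3200 → 2500 → 2000 → 1600 → 1250 → 1000 → 800 → 640 — 2 2/3 stops lower (darker).
Aperture: f/5 → f/5.6 → f/6.3 → f/7.1 → f/8 — 1 1/3 stops stopped down (darker).
Net so far: 5 2/3 stops darker. Shutter speed: 1/250 → 1/200 → 1/160 → 1/125 → 1/100 → 1/80 → 1/60 → 1/50 → 1/40 → 1/30 → 1/25 → 1/20 → 1/15 → 1/13 → 1/10 → 1/8 → 1/6 → 1/5.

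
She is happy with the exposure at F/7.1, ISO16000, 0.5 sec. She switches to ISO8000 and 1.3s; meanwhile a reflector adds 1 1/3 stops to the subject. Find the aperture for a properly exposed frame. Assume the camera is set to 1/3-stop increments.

f/13

Scene light: 1 1/3 stops brighter.
ISO: 16000 → 12800 → 10000 → 8000 — 1 stop lower (darker).
Shutter speed: 0.5 → 0.6 → 0.8 → 1 → 1.3 — 1 1/3 stops longer (brighter).
Net so far: 1 2/3 stops brighter. Aperture: f/7.1 → f/8 → f/9 → f/10 → f/11 → f/13.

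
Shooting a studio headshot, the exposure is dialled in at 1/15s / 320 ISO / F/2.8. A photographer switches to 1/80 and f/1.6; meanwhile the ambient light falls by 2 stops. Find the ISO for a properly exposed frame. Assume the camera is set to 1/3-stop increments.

Scene light: 2 stops darker.
Shutter speed: 1/15 → 1/20 → 1/25 → 1/30 → 1/40 → 1/50 → 1/60 → 1/80 — 2 1/3 stops faster (darker).
Aperture: f/2.8 → f/2.5 → f/2.2 → f/2 → f/1.8 → f/1.6 — 1 2/3 stops wider (brighter).
Net so far: 2 2/3 stops darker. ISO: 320 → 400 → 500 → 640 → 800 → 1000 → 1250 → 1600 → 2000.

ISO 2000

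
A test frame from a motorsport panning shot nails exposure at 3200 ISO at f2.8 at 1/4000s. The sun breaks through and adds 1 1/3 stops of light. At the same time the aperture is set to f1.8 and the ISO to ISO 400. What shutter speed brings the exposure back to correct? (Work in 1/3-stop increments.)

Scene light: 1 1/3 stops brighter.
Aperture: f/2.8 → f/2.5 → f/2.2 → f/2 → f/1.8 — 1 1/3 stops opened up (brighter).
ISO: 3200 → 2500 → 2000 → 1600 → 1250 → 1000 → 800 → 640 → 500 → 400 — 3 stops dropped (darker).
Net so far: 1/3 stop darker. Shutter speed: 1/4000 → 1/3200.

1/3200s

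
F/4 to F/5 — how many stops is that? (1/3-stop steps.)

2/3 stop

f/4 → f/4.5 → f/5 — count the steps: 2 third-stops = 2/3 stop.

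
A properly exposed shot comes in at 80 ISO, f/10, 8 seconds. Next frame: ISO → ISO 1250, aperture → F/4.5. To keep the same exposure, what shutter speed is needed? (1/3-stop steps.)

ISO: 80 → 100 → 125 → 160 → 200 → 250 → 320 → 400 → 500 → 640 → 800 → 1000 → 1250 — 4 stops raised (brighter).
Aperture: f/10 → f/9 → f/8 → f/7.1 → f/6.3 → f/5.6 → f/5 → f/4.5 — 2 1/3 stops wider (brighter).
Net change so far: 6 1/3 stops brighter. Offset with the shutter speed: 8 → 6 → 5 → 4 → 3.2 → 2.5 → 2 → 1.6 → 1.3 → 1 → 0.8 → 0.6 → 0.5 → 0.4 → 0.3 → 1/4 → 1/5 → 1/6 → 1/8 → 1/10.

1/10s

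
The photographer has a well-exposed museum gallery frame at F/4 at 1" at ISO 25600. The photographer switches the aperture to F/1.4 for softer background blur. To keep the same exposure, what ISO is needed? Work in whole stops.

Aperture: f/4 → f/2.8 → f/2 → f/1.4 — 3 stops larger aperture (brighter).
Need 3 stops darker from the ISO: 25600 → 12800 → 6400 → 3200.

ISO 3200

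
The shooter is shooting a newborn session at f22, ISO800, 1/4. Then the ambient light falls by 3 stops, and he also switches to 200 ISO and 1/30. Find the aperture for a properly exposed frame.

Scene light: 3 stops darker.
ISO: 800 → 400 → 200 — 2 stops dropped (darker).
Shutter speed: 1/4 → 1/8 → 1/15 → 1/30 — 3 stops faster (darker).
Net so far: 8 stops darker. Aperture: f/22 → f/16 → f/11 → f/8 → f/5.6 → f/4 → f/2.8 → f/2 → f/1.4.

f/1.4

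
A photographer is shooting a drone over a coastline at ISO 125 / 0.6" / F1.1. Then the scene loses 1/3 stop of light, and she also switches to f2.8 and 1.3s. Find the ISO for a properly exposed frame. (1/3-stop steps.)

Scene light: 1/3 stop darker.
Aperture: f/1.1 → f/1.2 → f/1.4 → f/1.6 → f/1.8 → f/2 → f/2.2 → f/2.5 → f/2.8 — 2 2/3 stops smaller aperture (darker).
Shutter speed: 0.6 → 0.8 → 1 → 1.3 — 1 stop slower (brighter).
Net so far: 2 stops darker. ISO: 125 → 160 → 200 → 250 → 320 → 400 → 500.

ISO 500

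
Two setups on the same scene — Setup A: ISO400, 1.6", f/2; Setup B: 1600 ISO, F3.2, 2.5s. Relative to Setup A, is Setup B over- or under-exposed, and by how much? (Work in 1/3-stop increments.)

Aperture: f/2 → f/2.2 → f/2.5 → f/2.8 → f/3.2 — 1 1/3 stops narrower (darker).
Shutter speed: 1.6 → 2 → 2.5 — 2/3 stop longer (brighter).
ISO: 400 → 500 → 640 → 800 → 1000 → 1250 → 1600 — 2 stops raised (brighter).
Net: −1 1/3 +2/3 +2 = +1 1/3 stops.

1 1/3 stops brighter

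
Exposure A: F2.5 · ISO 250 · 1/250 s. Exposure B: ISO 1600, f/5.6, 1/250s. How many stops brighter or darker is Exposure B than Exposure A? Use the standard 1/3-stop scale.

1/3 stop brighter

Aperture: f/2.5 → f/2.8 → f/3.2 → f/3.5 → f/4 → f/4.5 → f/5 → f/5.6 — 2 1/3 stops smaller aperture (darker).
Shutter speed: unchanged.
ISO: 250 → 320 → 400 → 500 → 640 → 800 → 1000 → 1250 → 1600 — 2 2/3 stops raised (brighter).
Net: −2 1/3 +2 2/3 = +1/3 stops.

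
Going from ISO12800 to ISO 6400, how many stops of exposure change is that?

1 stop

12800 → 6400 — count the steps: 1 stop.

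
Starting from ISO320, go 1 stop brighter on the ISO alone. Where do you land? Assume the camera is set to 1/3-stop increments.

ISO: 320 → 400 → 500 → 640 — 1 stop raised (brighter).

ISO 640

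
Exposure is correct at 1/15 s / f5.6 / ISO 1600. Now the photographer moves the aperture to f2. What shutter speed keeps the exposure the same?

Aperture: f/5.6 → f/4 → f/2.8 → f/2 — 3 stops wider (brighter).
Need 3 stops darker from the shutter speed: 1/15 → 1/30 → 1/60 → 1/125.

1/125s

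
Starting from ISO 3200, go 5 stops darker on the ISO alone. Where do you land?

ISO 100

ISO: 3200 → 1600 → 800 → 400 → 200 → 100 — 5 stops lower (darker).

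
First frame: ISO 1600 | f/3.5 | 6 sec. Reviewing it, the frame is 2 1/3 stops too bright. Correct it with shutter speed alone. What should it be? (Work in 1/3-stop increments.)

1.3 s

Overexposed by 2 1/3 stops → need 2 1/3 stops darker.
Shutter speed: 6 → 5 → 4 → 3.2 → 2.5 → 2 → 1.6 → 1.3.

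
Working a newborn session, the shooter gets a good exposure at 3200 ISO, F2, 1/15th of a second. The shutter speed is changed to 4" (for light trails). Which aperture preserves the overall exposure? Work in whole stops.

f/16

Shutter speed: 1/15 → 1/8 → 1/4 → 1/2 → 1 → 2 → 4 — 6 stops slower (brighter).
Need 6 stops darker from the aperture: f/2 → f/2.8 → f/4 → f/5.6 → f/8 → f/11 → f/16.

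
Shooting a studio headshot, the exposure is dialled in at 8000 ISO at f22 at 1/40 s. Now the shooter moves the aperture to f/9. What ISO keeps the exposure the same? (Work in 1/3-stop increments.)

Aperture: f/22 → f/20 → f/18 → f/16 → f/14 → f/13 → f/11 → f/10 → f/9 — 2 2/3 stops larger aperture (brighter).
Need 2 2/3 stops darker from the ISO: 8000 → 6400 → 5000 → 4000 → 3200 → 2500 → 2000 → 1600 → 1250.

ISO 1250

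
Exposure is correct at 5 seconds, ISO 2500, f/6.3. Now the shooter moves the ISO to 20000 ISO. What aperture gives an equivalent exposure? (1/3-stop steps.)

ISO: 2500 → 3200 → 4000 → 5000 → 6400 → 8000 → 10000 → 12800 → 16000 → 20000 — 3 stops higher (brighter).
Need 3 stops darker from the aperture: f/6.3 → f/7.1 → f/8 → f/9 → f/10 → f/11 → f/13 → f/14 → f/16 → f/18.

f/18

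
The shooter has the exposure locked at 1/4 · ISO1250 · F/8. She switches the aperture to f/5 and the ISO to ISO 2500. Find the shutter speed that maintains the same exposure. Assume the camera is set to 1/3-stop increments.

Aperture: f/8 → f/7.1 → f/6.3 → f/5.6 → f/5 — 1 1/3 stops larger aperture (brighter).
ISO: 1250 → 1600 → 2000 → 2500 — 1 stop raised (brighter).
Net change so far: 2 1/3 stops brighter. Offset with the shutter speed: 1/4 → 1/5 → 1/6 → 1/8 → 1/10 → 1/13 → 1/15 → 1/20.

1/20s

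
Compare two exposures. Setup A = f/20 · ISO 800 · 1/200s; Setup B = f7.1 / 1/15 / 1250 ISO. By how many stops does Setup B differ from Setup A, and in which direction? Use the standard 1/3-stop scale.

Aperture: f/20 → f/18 → f/16 → f/14 → f/13 → f/11 → f/10 → f/9 → f/8 → f/7.1 — 3 stops larger aperture (brighter).
Shutter speed: 1/200 → 1/160 → 1/125 → 1/100 → 1/80 → 1/60 → 1/50 → 1/40 → 1/30 → 1/25 → 1/20 → 1/15 — 3 2/3 stops slower (brighter).
ISO: 800 → 1000 → 1250 — 2/3 stop higher (brighter).
Net: +3 +3 2/3 +2/3 = +7 1/3 stops.

7 1/3 stops brighter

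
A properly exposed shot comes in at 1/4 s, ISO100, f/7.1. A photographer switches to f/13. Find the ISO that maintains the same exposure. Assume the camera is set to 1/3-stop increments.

ISO 320

Aperture: f/7.1 → f/8 → f/9 → f/10 → f/11 → f/13 — 1 2/3 stops stopped down (darker).
Need 1 2/3 stops brighter from the ISO: 100 → 125 → 160 → 200 → 250 → 320.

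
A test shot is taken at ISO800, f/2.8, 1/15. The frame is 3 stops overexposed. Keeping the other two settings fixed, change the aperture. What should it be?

Overexposed by 3 stops → need 3 stops darker.
Aperture: f/2.8 → f/4 → f/5.6 → f/8.

f/8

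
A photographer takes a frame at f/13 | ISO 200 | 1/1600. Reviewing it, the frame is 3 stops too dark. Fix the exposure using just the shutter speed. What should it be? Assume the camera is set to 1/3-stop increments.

Underexposed by 3 stops → need 3 stops brighter.
Shutter speed: 1/1600 → 1/1250 → 1/1000 → 1/800 → 1/640 → 1/500 → 1/400 → 1/320 → 1/250 → 1/200.

1/200s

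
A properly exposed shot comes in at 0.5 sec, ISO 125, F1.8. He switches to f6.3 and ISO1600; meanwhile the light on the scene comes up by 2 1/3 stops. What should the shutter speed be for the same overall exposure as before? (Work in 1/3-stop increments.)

Scene light: 2 1/3 stops brighter.
Aperture: f/1.8 → f/2 → f/2.2 → f/2.5 → f/2.8 → f/3.2 → f/3.5 → f/4 → f/4.5 → f/5 → f/5.6 → f/6.3 — 3 2/3 stops narrower (darker).
ISO: 125 → 160 → 200 → 250 → 320 → 400 → 500 → 640 → 800 → 1000 → 1250 → 1600 — 3 2/3 stops higher (brighter).
Net so far: 2 1/3 stops brighter. Shutter speed: 0.5 → 0.4 → 0.3 → 1/4 → 1/5 → 1/6 → 1/8 → 1/10.

1/10s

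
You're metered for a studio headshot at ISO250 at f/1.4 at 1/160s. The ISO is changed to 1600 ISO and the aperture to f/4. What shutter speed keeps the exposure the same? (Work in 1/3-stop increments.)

ISO: 250 → 320 → 400 → 500 → 640 → 800 → 1000 → 1250 → 1600 — 2 2/3 stops raised (brighter).
Aperture: f/1.4 → f/1.6 → f/1.8 → f/2 → f/2.2 → f/2.5 → f/2.8 → f/3.2 → f/3.5 → f/4 — 3 stops stopped down (darker).
Net change so far: 1/3 stop darker. Offset with the shutter speed: 1/160 → 1/125.

1/125s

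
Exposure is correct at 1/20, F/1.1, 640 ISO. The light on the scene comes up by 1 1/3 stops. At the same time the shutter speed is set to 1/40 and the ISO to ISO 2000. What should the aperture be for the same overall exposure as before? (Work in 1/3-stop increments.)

f/2.2

Scene light: 1 1/3 stops brighter.
Shutter speed: 1/20 → 1/25 → 1/30 → 1/40 — 1 stop faster (darker).
ISO: 640 → 800 → 1000 → 1250 → 1600 → 2000 — 1 2/3 stops raised (brighter).
Net so far: 2 stops brighter. Aperture: f/1.1 → f/1.2 → f/1.4 → f/1.6 → f/1.8 → f/2 → f/2.2.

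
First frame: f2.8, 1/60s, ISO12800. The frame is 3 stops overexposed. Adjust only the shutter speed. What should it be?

Overexposed by 3 stops → need 3 stops darker.
Shutter speed: 1/60 → 1/125 → 1/250 → 1/500.

1/500s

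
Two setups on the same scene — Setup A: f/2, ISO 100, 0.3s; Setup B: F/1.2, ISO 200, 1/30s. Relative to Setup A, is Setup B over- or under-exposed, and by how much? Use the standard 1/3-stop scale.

1 stop darker

Aperture: f/2 → f/1.8 → f/1.6 → f/1.4 → f/1.2 — 1 1/3 stops wider (brighter).
Shutter speed: 0.3 → 1/4 → 1/5 → 1/6 → 1/8 → 1/10 → 1/13 → 1/15 → 1/20 → 1/25 → 1/30 — 3 1/3 stops faster (darker).
ISO: 100 → 125 → 160 → 200 — 1 stop higher (brighter).
Net: +1 1/3 −3 1/3 +1 = −1 stop.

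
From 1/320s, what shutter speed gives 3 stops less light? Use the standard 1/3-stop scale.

Shutter speed: 1/320 → 1/400 → 1/500 → 1/640 → 1/800 → 1/1000 → 1/1250 → 1/1600 → 1/2000 → 1/2500 — 3 stops shorter (darker).

1/2500s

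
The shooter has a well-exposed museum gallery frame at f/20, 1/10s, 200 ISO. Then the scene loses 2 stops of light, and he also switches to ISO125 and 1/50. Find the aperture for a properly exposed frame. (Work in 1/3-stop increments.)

Scene light: 2 stops darker.
ISO: 200 → 160 → 125 — 2/3 stop dropped (darker).
Shutter speed: 1/10 → 1/13 → 1/15 → 1/20 → 1/25 → 1/30 → 1/40 → 1/50 — 2 1/3 stops faster (darker).
Net so far: 5 stops darker. Aperture: f/20 → f/18 → f/16 → f/14 → f/13 → f/11 → f/10 → f/9 → f/8 → f/7.1 → f/6.3 → f/5.6 → f/5 → f/4.5 → f/4 → f/3.5.

f/3.5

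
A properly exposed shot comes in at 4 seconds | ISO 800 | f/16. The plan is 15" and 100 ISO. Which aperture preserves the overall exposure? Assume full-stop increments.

Shutter speed: 4 → 8 → 15 — 2 stops longer (brighter).
ISO: 800 → 400 → 200 → 100 — 3 stops dropped (darker).
Net change so far: 1 stop darker. Offset with the aperture: f/16 → f/11.

f/11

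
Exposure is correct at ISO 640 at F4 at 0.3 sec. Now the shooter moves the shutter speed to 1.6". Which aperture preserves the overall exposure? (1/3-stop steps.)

f/9

Shutter speed: 0.3 → 0.4 → 0.5 → 0.6 → 0.8 → 1 → 1.3 → 1.6 — 2 1/3 stops longer (brighter).
Need 2 1/3 stops darker from the aperture: f/4 → f/4.5 → f/5 → f/5.6 → f/6.3 → f/7.1 → f/8 → f/9.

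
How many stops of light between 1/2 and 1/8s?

2 stops

1/2 → 1/4 → 1/8 — count the steps: 2 stops.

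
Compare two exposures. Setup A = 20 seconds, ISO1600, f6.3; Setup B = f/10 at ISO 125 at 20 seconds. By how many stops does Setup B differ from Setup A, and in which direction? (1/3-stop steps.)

Aperture: f/6.3 → f/7.1 → f/8 → f/9 → f/10 — 1 1/3 stops smaller aperture (darker).
Shutter speed: unchanged.
ISO: 1600 → 1250 → 1000 → 800 → 640 → 500 → 400 → 320 → 250 → 200 → 160 → 125 — 3 2/3 stops dropped (darker).
Net: −1 1/3 −3 2/3 = −5 stops.

5 stops darker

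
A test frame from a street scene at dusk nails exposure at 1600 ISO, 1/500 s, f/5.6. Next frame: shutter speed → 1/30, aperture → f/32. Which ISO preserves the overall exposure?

Shutter speed: 1/500 → 1/250 → 1/125 → 1/60 → 1/30 — 4 stops slower (brighter).
Aperture: f/5.6 → f/8 → f/11 → f/16 → f/22 → f/32 — 5 stops narrower (darker).
Net change so far: 1 stop darker. Offset with the ISO: 1600 → 3200.

ISO 3200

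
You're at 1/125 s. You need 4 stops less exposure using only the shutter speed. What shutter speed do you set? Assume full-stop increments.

Shutter speed: 1/125 → 1/250 → 1/500 → 1/1000 → 1/2000 — 4 stops shorter (darker).

1/2000s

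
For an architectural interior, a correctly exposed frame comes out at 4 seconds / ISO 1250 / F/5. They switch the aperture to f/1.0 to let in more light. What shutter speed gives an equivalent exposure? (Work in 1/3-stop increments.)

Aperture: f/5 → f/4.5 → f/4 → f/3.5 → f/3.2 → f/2.8 → f/2.5 → f/2.2 → f/2 → f/1.8 → f/1.6 → f/1.4 → f/1.2 → f/1.1 → f/1.0 — 4 2/3 stops wider (brighter).
Need 4 2/3 stops darker from the shutter speed: 4 → 3.2 → 2.5 → 2 → 1.6 → 1.3 → 1 → 0.8 → 0.6 → 0.5 → 0.4 → 0.3 → 1/4 → 1/5 → 1/6.

1/6s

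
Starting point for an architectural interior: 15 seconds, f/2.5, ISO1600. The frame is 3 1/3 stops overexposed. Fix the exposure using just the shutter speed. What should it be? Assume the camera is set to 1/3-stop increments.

1.6 s

Overexposed by 3 1/3 stops → need 3 1/3 stops darker.
Shutter speed: 15 → 13 → 10 → 8 → 6 → 5 → 4 → 3.2 → 2.5 → 2 → 1.6.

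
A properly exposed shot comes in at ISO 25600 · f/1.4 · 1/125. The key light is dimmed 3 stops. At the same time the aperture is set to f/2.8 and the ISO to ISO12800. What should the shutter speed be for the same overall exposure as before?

1/2s

Scene light: 3 stops darker.
Aperture: f/1.4 → f/2 → f/2.8 — 2 stops stopped down (darker).
ISO: 25600 → 12800 — 1 stop lower (darker).
Net so far: 6 stops darker. Shutter speed: 1/125 → 1/60 → 1/30 → 1/15 → 1/8 → 1/4 → 1/2.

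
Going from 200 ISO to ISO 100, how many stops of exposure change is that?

200 → 100 — count the steps: 1 stop.

1 stop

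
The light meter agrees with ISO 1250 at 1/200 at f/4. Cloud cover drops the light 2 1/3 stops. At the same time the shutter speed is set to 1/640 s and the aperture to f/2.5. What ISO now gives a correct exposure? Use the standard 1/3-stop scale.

Scene light: 2 1/3 stops darker.
Shutter speed: 1/200 → 1/250 → 1/320 → 1/400 → 1/500 → 1/640 — 1 2/3 stops shorter (darker).
Aperture: f/4 → f/3.5 → f/3.2 → f/2.8 → f/2.5 — 1 1/3 stops wider (brighter).
Net so far: 2 2/3 stops darker. ISO: 1250 → 1600 → 2000 → 2500 → 3200 → 4000 → 5000 → 6400 → 8000.

ISO 8000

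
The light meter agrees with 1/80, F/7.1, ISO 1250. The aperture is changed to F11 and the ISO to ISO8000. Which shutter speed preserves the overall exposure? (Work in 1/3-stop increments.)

1/200s

Aperture: f/7.1 → f/8 → f/9 → f/10 → f/11 — 1 1/3 stops narrower (darker).
ISO: 1250 → 1600 → 2000 → 2500 → 3200 → 4000 → 5000 → 6400 → 8000 — 2 2/3 stops raised (brighter).
Net change so far: 1 1/3 stops brighter. Offset with the shutter speed: 1/80 → 1/100 → 1/125 → 1/160 → 1/200.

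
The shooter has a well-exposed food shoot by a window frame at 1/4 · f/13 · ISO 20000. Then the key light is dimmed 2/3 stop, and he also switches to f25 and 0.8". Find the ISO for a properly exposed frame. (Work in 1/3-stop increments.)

Scene light: 2/3 stop darker.
Aperture: f/13 → f/14 → f/16 → f/18 → f/20 → f/22 → f/25 — 2 stops smaller aperture (darker).
Shutter speed: 1/4 → 0.3 → 0.4 → 0.5 → 0.6 → 0.8 — 1 2/3 stops slower (brighter).
Net so far: 1 stop darker. ISO: 20000 → 25600 → 32000 → 40000.

ISO 40000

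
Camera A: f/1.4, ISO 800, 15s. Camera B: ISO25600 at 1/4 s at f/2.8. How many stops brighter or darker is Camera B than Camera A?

Aperture: f/1.4 → f/2 → f/2.8 — 2 stops smaller aperture (darker).
Shutter speed: 15 → 8 → 4 → 2 → 1 → 1/2 → 1/4 — 6 stops shorter (darker).
ISO: 800 → 1600 → 3200 → 6400 → 12800 → 25600 — 5 stops higher (brighter).
Net: −2 −6 +5 = −3 stops.

3 stops darker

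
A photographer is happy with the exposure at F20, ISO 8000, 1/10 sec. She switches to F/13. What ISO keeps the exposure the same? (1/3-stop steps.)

Aperture: f/20 → f/18 → f/16 → f/14 → f/13 — 1 1/3 stops wider (brighter).
Need 1 1/3 stops darker from the ISO: 8000 → 6400 → 5000 → 4000 → 3200.

ISO 3200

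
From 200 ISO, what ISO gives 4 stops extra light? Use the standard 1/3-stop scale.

ISO 3200

ISO: 200 → 250 → 320 → 400 → 500 → 640 → 800 → 1000 → 1250 → 1600 → 2000 → 2500 → 3200 — 4 stops raised (brighter).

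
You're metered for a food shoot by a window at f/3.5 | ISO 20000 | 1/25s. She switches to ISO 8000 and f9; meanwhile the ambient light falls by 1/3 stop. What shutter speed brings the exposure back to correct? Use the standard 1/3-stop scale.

0.8 s

Scene light: 1/3 stop darker.
ISO: 20000 → 16000 → 12800 → 10000 → 8000 — 1 1/3 stops dropped (darker).
Aperture: f/3.5 → f/4 → f/4.5 → f/5 → f/5.6 → f/6.3 → f/7.1 → f/8 → f/9 — 2 2/3 stops smaller aperture (darker).
Net so far: 4 1/3 stops darker. Shutter speed: 1/25 → 1/20 → 1/15 → 1/13 → 1/10 → 1/8 → 1/6 → 1/5 → 1/4 → 0.3 → 0.4 → 0.5 → 0.6 → 0.8.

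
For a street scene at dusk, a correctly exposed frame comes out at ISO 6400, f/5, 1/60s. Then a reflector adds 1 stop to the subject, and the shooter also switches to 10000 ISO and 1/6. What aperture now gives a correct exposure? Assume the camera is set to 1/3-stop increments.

Scene light: 1 stop brighter.
ISO: 6400 → 8000 → 10000 — 2/3 stop higher (brighter).
Shutter speed: 1/60 → 1/50 → 1/40 → 1/30 → 1/25 → 1/20 → 1/15 → 1/13 → 1/10 → 1/8 → 1/6 — 3 1/3 stops longer (brighter).
Net so far: 5 stops brighter. Aperture: f/5 → f/5.6 → f/6.3 → f/7.1 → f/8 → f/9 → f/10 → f/11 → f/13 → f/14 → f/16 → f/18 → f/20 → f/22 → f/25 → f/29.

f/29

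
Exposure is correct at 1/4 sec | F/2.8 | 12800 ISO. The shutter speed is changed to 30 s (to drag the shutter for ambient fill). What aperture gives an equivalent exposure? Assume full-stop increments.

Shutter speed: 1/4 → 1/2 → 1 → 2 → 4 → 8 → 15 → 30 — 7 stops slower (brighter).
Need 7 stops darker from the aperture: f/2.8 → f/4 → f/5.6 → f/8 → f/11 → f/16 → f/22 → f/32.

f/32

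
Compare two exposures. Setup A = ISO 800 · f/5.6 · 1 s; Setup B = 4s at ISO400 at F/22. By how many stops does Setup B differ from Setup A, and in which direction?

Aperture: f/5.6 → f/8 → f/11 → f/16 → f/22 — 4 stops narrower (darker).
Shutter speed: 1 → 2 → 4 — 2 stops longer (brighter).
ISO: 800 → 400 — 1 stop dropped (darker).
Net: −4 +2 −1 = −3 stops.

3 stops darker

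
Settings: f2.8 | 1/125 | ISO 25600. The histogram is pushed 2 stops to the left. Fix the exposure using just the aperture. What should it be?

f/1.4

Underexposed by 2 stops → need 2 stops brighter.
Aperture: f/2.8 → f/2 → f/1.4.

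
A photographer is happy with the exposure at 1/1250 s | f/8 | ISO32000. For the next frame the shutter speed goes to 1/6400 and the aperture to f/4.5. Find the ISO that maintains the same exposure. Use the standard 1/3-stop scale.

ISO 51200

Shutter speed: 1/1250 → 1/1600 → 1/2000 → 1/2500 → 1/3200 → 1/4000 → 1/5000 → 1/6400 — 2 1/3 stops faster (darker).
Aperture: f/8 → f/7.1 → f/6.3 → f/5.6 → f/5 → f/4.5 — 1 2/3 stops larger aperture (brighter).
Net change so far: 2/3 stop darker. Offset with the ISO: 32000 → 40000 → 51200.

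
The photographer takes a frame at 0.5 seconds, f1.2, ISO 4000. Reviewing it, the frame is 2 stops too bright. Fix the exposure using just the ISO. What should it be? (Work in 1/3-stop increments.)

ISO 1000

Overexposed by 2 stops → need 2 stops darker.
ISO: 4000 → 3200 → 2500 → 2000 → 1600 → 1250 → 1000.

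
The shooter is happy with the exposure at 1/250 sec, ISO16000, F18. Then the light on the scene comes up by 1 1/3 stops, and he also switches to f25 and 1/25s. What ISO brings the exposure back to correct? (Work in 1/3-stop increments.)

ISO 1250

Scene light: 1 1/3 stops brighter.
Aperture: f/18 → f/20 → f/22 → f/25 — 1 stop smaller aperture (darker).
Shutter speed: 1/250 → 1/200 → 1/160 → 1/125 → 1/100 → 1/80 → 1/60 → 1/50 → 1/40 → 1/30 → 1/25 — 3 1/3 stops slower (brighter).
Net so far: 3 2/3 stops brighter. ISO: 16000 → 12800 → 10000 → 8000 → 6400 → 5000 → 4000 → 3200 → 2500 → 2000 → 1600 → 1250.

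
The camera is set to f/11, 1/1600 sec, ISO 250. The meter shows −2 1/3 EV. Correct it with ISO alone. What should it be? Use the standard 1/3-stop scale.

ISO 1250

Underexposed by 2 1/3 stops → need 2 1/3 stops brighter.
ISO: 250 → 320 → 400 → 500 → 640 → 800 → 1000 → 1250.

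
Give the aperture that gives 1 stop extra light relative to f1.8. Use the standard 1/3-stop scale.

f/1.2

Aperture: f/1.8 → f/1.6 → f/1.4 → f/1.2 — 1 stop larger aperture (brighter).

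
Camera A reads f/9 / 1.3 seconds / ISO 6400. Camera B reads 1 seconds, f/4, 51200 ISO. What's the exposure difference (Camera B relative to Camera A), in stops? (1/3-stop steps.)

5 stops brighter

Aperture: f/9 → f/8 → f/7.1 → f/6.3 → f/5.6 → f/5 → f/4.5 → f/4 — 2 1/3 stops wider (brighter).
Shutter speed: 1.3 → 1 — 1/3 stop shorter (darker).
ISO: 6400 → 8000 → 10000 → 12800 → 16000 → 20000 → 25600 → 32000 → 40000 → 51200 — 3 stops higher (brighter).
Net: +2 1/3 −1/3 +3 = +5 stops.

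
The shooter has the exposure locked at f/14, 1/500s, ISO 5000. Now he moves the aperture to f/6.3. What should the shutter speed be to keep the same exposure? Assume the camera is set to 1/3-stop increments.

1/2500s

Aperture: f/14 → f/13 → f/11 → f/10 → f/9 → f/8 → f/7.1 → f/6.3 — 2 1/3 stops opened up (brighter).
Need 2 1/3 stops darker from the shutter speed: 1/500 → 1/640 → 1/800 → 1/1000 → 1/1250 → 1/1600 → 1/2000 → 1/2500.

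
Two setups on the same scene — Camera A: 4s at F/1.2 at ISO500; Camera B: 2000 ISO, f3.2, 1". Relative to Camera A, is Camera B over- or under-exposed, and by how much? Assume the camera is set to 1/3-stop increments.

2 2/3 stops darker

Aperture: f/1.2 → f/1.4 → f/1.6 → f/1.8 → f/2 → f/2.2 → f/2.5 → f/2.8 → f/3.2 — 2 2/3 stops smaller aperture (darker).
Shutter speed: 4 → 3.2 → 2.5 → 2 → 1.6 → 1.3 → 1 — 2 stops shorter (darker).
ISO: 500 → 640 → 800 → 1000 → 1250 → 1600 → 2000 — 2 stops raised (brighter).
Net: −2 2/3 −2 +2 = −2 2/3 stops.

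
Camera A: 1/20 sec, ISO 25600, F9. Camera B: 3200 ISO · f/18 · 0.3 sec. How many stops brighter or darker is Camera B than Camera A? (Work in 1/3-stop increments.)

Aperture: f/9 → f/10 → f/11 → f/13 → f/14 → f/16 → f/18 — 2 stops stopped down (darker).
Shutter speed: 1/20 → 1/15 → 1/13 → 1/10 → 1/8 → 1/6 → 1/5 → 1/4 → 0.3 — 2 2/3 stops slower (brighter).
ISO: 25600 → 20000 → 16000 → 12800 → 10000 → 8000 → 6400 → 5000 → 4000 → 3200 — 3 stops dropped (darker).
Net: −2 +2 2/3 −3 = −2 1/3 stops.

2 1/3 stops darker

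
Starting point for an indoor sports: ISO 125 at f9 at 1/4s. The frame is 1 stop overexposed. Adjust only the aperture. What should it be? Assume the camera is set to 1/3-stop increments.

f/13

Overexposed by 1 stop → need 1 stop darker.
Aperture: f/9 → f/10 → f/11 → f/13.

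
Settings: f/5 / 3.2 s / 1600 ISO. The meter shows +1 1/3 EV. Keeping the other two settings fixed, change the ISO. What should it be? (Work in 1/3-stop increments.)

ISO 640

Overexposed by 1 1/3 stops → need 1 1/3 stops darker.
ISO: 1600 → 1250 → 1000 → 800 → 640.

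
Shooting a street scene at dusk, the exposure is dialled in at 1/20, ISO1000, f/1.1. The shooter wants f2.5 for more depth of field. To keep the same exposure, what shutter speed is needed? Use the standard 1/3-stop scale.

1/4s

Aperture: f/1.1 → f/1.2 → f/1.4 → f/1.6 → f/1.8 → f/2 → f/2.2 → f/2.5 — 2 1/3 stops narrower (darker).
Need 2 1/3 stops brighter from the shutter speed: 1/20 → 1/15 → 1/13 → 1/10 → 1/8 → 1/6 → 1/5 → 1/4.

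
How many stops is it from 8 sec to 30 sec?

2 stops

8 → 15 → 30 — count the steps: 2 stops.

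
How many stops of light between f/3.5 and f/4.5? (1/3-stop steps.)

f/3.5 → f/4 → f/4.5 — count the steps: 2 third-stops = 2/3 stop.

2/3 stop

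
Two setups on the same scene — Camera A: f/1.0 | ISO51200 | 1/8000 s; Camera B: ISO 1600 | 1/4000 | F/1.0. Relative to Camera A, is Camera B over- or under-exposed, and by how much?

4 stops darker

Aperture: unchanged.
Shutter speed: 1/8000 → 1/4000 — 1 stop longer (brighter).
ISO: 51200 → 25600 → 12800 → 6400 → 3200 → 1600 — 5 stops lower (darker).
Net: +1 −5 = −4 stops.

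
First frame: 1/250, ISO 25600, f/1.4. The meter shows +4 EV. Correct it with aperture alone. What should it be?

f/5.6

Overexposed by 4 stops → need 4 stops darker.
Aperture: f/1.4 → f/2 → f/2.8 → f/4 → f/5.6.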